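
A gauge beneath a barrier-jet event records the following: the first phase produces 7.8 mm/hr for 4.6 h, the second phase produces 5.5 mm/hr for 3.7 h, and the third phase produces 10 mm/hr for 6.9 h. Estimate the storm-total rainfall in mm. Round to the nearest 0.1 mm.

Total = Σ Rᵢ Δtᵢ = 7.8 × 4.6 + 5.5 × 3.7 + 10 × 6.9
      = 35.88 + 20.35 + 69 = 125.2 mm.

total ≈ 125.2 mm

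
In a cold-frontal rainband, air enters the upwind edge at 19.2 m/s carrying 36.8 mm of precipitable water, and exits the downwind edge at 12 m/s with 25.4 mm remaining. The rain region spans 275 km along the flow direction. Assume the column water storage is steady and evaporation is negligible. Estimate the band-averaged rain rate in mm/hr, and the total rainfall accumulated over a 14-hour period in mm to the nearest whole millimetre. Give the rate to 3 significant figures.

R ≈ 5.26 mm/hr; total ≈ 74 mm

Column moisture flux per unit crosswind length is F = V × PW.
Inflow: F_in = 19.2 × 36.8 = 706.56 mm·m/s
Outflow: F_out = 12 × 25.4 = 304.8 mm·m/s
Steady-state rate R = (F_in − F_out)/L = (706.56 − 304.8) / 275000 m = 1.461e-03 mm/s.
R = 1.461e-03 × 3600 = 5.26 mm/hr.
Over 14 h: total = 5.26 × 14 = 73.64 ≈ 74 mm.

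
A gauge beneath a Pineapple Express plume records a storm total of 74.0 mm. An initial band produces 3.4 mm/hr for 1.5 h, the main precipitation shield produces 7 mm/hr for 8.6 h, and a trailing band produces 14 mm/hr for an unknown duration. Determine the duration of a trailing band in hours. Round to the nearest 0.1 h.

duration ≈ 0.6 h

Known phases: 3.4 × 1.5 + 7 × 8.6 = 5.1 + 60.2 = 65.3 mm.
Remaining depth = 74.0 − 65.3 = 8.7 mm.
Duration = 8.7 / 14 = 0.6 h.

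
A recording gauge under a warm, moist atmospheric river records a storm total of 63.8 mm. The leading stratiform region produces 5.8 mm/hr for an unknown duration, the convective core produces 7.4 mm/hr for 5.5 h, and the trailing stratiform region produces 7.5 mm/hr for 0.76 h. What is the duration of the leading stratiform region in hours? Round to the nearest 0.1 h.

duration ≈ 3.0 h

Known phases: 7.4 × 5.5 + 7.5 × 0.76 = 40.7 + 5.7 = 46.4 mm.
Remaining depth = 63.8 − 46.4 = 17.4 mm.
Duration = 17.4 / 5.8 = 3.0 h.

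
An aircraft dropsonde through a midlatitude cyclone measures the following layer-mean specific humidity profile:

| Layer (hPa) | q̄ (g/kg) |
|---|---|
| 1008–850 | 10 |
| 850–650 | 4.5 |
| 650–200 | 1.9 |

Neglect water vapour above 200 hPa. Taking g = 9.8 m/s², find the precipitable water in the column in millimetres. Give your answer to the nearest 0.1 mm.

Precipitable water is the column-integrated vapour mass per unit area: PW = (1/g) Σ q̄ Δp, with q in kg/kg and Δp in Pa (1 kg/m² of water = 1 mm).
Layer 1008–850 hPa: Δp = 158 hPa = 15800 Pa, q̄ = 0.01 kg/kg → 0.01 × 15800 / 9.8 = 16.12 mm
Layer 850–650 hPa: Δp = 200 hPa = 20000 Pa, q̄ = 0.0045 kg/kg → 0.0045 × 20000 / 9.8 = 9.18 mm
Layer 650–200 hPa: Δp = 450 hPa = 45000 Pa, q̄ = 0.0019 kg/kg → 0.0019 × 45000 / 9.8 = 8.72 mm
PW = 16.12 + 9.18 + 8.72 = 34.02 ≈ 34.0 mm.

PW ≈ 34.0 mm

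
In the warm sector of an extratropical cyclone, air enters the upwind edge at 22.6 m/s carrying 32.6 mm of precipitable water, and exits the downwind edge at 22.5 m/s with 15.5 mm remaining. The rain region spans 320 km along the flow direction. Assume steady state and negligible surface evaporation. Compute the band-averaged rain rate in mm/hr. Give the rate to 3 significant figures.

Column moisture flux per unit crosswind length is F = V × PW.
Inflow: F_in = 22.6 × 32.6 = 736.76 mm·m/s
Outflow: F_out = 22.5 × 15.5 = 348.75 mm·m/s
Steady-state rate R = (F_in − F_out)/L = (736.76 − 348.75) / 320000 m = 1.213e-03 mm/s.
R = 1.213e-03 × 3600 = 4.37 mm/hr.

R ≈ 4.37 mm/hr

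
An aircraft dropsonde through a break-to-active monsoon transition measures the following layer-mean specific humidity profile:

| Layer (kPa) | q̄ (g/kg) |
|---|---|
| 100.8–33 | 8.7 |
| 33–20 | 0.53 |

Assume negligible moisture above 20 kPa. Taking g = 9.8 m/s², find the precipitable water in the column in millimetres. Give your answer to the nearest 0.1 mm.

PW ≈ 60.9 mm

Precipitable water is the column-integrated vapour mass per unit area: PW = (1/g) Σ q̄ Δp, with q in kg/kg and Δp in Pa (1 kg/m² of water = 1 mm).
Layer 100.8–33 kPa: Δp = 678 hPa = 67800 Pa, q̄ = 0.0087 kg/kg → 0.0087 × 67800 / 9.8 = 60.19 mm
Layer 33–20 kPa: Δp = 130 hPa = 13000 Pa, q̄ = 0.00053 kg/kg → 0.00053 × 13000 / 9.8 = 0.70 mm
PW = 60.19 + 0.70 = 60.89 ≈ 60.9 mm.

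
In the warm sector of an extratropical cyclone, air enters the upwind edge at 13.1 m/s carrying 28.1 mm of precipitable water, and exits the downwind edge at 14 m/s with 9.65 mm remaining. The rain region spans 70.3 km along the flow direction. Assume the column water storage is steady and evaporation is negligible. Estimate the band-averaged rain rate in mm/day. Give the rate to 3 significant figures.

R ≈ 286 mm/day

Column moisture flux per unit crosswind length is F = V × PW.
Inflow: F_in = 13.1 × 28.1 = 368.11 mm·m/s
Outflow: F_out = 14 × 9.65 = 135.1 mm·m/s
Steady-state rate R = (F_in − F_out)/L = (368.11 − 135.1) / 70300 m = 3.315e-03 mm/s.
R = 3.315e-03 × 3600 × 24 = 286 mm/day.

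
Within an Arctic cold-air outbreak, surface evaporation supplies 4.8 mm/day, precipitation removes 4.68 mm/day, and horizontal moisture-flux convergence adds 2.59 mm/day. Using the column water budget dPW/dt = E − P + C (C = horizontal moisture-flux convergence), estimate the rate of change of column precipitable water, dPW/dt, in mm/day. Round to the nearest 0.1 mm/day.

dPW/dt = E − P + C = 4.8 − 4.68 + (2.59) = 2.7 mm/day.

dPW/dt ≈ 2.7 mm/day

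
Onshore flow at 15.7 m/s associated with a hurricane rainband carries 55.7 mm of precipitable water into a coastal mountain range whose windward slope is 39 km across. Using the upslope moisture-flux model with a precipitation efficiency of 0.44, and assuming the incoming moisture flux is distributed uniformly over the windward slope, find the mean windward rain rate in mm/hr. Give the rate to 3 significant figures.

R ≈ 35.5 mm/hr

Incoming column moisture flux per unit ridge length: F = V × PW = 15.7 × 55.7 = 874.49 mm·m/s.
Spread over the 39 km slope with efficiency ε = 0.44: R = ε·F/W = 0.44 × 874.49 / 39000 m = 9.866e-03 mm/s.
R = 9.866e-03 × 3600 = 35.5 mm/hr.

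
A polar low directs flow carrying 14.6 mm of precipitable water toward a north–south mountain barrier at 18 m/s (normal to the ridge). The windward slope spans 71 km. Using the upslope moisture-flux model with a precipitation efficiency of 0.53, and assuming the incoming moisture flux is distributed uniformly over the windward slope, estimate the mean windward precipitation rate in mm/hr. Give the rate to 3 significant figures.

Incoming column moisture flux per unit ridge length: F = V × PW = 18 × 14.6 = 262.8 mm·m/s.
Spread over the 71 km slope with efficiency ε = 0.53: R = ε·F/W = 0.53 × 262.8 / 71000 m = 1.962e-03 mm/s.
R = 1.962e-03 × 3600 = 7.06 mm/hr.

R ≈ 7.06 mm/hr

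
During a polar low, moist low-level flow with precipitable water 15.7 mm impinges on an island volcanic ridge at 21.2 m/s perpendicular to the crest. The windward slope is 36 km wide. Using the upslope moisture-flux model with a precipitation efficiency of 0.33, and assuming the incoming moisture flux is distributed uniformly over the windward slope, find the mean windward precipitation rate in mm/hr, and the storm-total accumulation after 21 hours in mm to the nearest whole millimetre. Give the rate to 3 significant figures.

Incoming column moisture flux per unit ridge length: F = V × PW = 21.2 × 15.7 = 332.84 mm·m/s.
Spread over the 36 km slope with efficiency ε = 0.33: R = ε·F/W = 0.33 × 332.84 / 36000 m = 3.051e-03 mm/s.
R = 3.051e-03 × 3600 = 11.0 mm/hr.
Over 21 h: total = 11.0 × 21 = 231 mm.

R ≈ 11.0 mm/hr; total ≈ 231 mm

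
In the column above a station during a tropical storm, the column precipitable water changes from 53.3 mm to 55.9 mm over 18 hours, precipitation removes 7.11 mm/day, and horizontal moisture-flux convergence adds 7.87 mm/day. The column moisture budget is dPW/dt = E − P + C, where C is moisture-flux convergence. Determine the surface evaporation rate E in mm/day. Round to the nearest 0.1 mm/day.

E ≈ 2.7 mm/day

dPW/dt = (55.9 − 53.3) mm / (18/24 day) = +3.467 mm/day.
E = dPW/dt + P − C = (+3.467) + 7.11 − (7.87) = 2.7 mm/day.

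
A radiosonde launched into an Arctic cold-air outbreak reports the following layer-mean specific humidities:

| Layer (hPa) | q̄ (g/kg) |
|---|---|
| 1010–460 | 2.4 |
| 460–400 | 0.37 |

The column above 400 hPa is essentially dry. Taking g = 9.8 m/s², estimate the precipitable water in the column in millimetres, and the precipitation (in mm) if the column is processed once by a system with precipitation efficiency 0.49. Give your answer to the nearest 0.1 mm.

Precipitable water is the column-integrated vapour mass per unit area: PW = (1/g) Σ q̄ Δp, with q in kg/kg and Δp in Pa (1 kg/m² of water = 1 mm).
Layer 1010–460 hPa: Δp = 550 hPa = 55000 Pa, q̄ = 0.0024 kg/kg → 0.0024 × 55000 / 9.8 = 13.47 mm
Layer 460–400 hPa: Δp = 60 hPa = 6000 Pa, q̄ = 0.00037 kg/kg → 0.00037 × 6000 / 9.8 = 0.23 mm
PW = 13.47 + 0.23 = 13.70 ≈ 13.7 mm.
Precipitation = ε × PW = 0.49 × 13.7 = 6.7 mm.

PW ≈ 13.7 mm; precipitation ≈ 6.7 mm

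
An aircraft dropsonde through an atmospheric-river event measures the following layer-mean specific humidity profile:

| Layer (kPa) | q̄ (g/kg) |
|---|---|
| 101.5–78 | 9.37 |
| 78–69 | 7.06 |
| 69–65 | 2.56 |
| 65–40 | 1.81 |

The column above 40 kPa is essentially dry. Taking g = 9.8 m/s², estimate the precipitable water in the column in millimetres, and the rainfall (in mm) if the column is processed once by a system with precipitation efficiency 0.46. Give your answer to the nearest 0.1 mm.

PW ≈ 34.6 mm; rainfall ≈ 15.9 mm

Precipitable water is the column-integrated vapour mass per unit area: PW = (1/g) Σ q̄ Δp, with q in kg/kg and Δp in Pa (1 kg/m² of water = 1 mm).
Layer 101.5–78 kPa: Δp = 235 hPa = 23500 Pa, q̄ = 0.00937 kg/kg → 0.00937 × 23500 / 9.8 = 22.47 mm
Layer 78–69 kPa: Δp = 90 hPa = 9000 Pa, q̄ = 0.00706 kg/kg → 0.00706 × 9000 / 9.8 = 6.48 mm
Layer 69–65 kPa: Δp = 40 hPa = 4000 Pa, q̄ = 0.00256 kg/kg → 0.00256 × 4000 / 9.8 = 1.04 mm
Layer 65–40 kPa: Δp = 250 hPa = 25000 Pa, q̄ = 0.00181 kg/kg → 0.00181 × 25000 / 9.8 = 4.62 mm
PW = 22.47 + 6.48 + 1.04 + 4.62 = 34.61 ≈ 34.6 mm.
Rainfall = ε × PW = 0.46 × 34.6 = 15.9 mm.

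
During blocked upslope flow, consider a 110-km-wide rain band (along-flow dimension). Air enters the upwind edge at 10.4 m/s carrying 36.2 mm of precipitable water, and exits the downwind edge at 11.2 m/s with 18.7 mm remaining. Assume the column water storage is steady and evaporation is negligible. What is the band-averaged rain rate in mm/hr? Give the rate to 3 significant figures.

R ≈ 5.47 mm/hr

Column moisture flux per unit crosswind length is F = V × PW.
Inflow: F_in = 10.4 × 36.2 = 376.48 mm·m/s
Outflow: F_out = 11.2 × 18.7 = 209.44 mm·m/s
Steady-state rate R = (F_in − F_out)/L = (376.48 − 209.44) / 110000 m = 1.519e-03 mm/s.
R = 1.519e-03 × 3600 = 5.47 mm/hr.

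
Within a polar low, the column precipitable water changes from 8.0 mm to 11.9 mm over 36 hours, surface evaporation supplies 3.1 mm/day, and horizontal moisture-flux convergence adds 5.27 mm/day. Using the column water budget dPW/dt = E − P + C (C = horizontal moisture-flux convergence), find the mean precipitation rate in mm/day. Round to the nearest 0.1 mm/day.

P ≈ 5.8 mm/day

dPW/dt = (11.9 − 8.0) mm / (36/24 day) = +2.600 mm/day.
P = E + C − dPW/dt = 3.1 + (5.27) − (+2.600) = 5.8 mm/day.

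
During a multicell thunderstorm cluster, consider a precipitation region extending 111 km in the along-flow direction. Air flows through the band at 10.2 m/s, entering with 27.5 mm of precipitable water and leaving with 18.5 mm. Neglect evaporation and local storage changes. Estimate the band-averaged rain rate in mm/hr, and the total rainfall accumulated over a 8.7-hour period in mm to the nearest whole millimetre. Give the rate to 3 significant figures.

R ≈ 2.98 mm/hr; total ≈ 26 mm

Column moisture flux per unit crosswind length is F = V × PW.
Inflow: F_in = 10.2 × 27.5 = 280.5 mm·m/s
Outflow: F_out = 10.2 × 18.5 = 188.7 mm·m/s
Steady-state rate R = (F_in − F_out)/L = (280.5 − 188.7) / 111000 m = 8.270e-04 mm/s.
R = 8.270e-04 × 3600 = 2.98 mm/hr.
Over 8.7 h: total = 2.98 × 8.7 = 25.926 ≈ 26 mm.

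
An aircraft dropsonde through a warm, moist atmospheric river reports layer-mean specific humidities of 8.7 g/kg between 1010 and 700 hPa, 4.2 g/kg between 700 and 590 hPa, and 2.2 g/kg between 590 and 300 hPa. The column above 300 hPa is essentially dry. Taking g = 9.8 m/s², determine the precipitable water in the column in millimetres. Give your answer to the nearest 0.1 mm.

Precipitable water is the column-integrated vapour mass per unit area: PW = (1/g) Σ q̄ Δp, with q in kg/kg and Δp in Pa (1 kg/m² of water = 1 mm).
Layer 1010–700 hPa: Δp = 310 hPa = 31000 Pa, q̄ = 0.0087 kg/kg → 0.0087 × 31000 / 9.8 = 27.52 mm
Layer 700–590 hPa: Δp = 110 hPa = 11000 Pa, q̄ = 0.0042 kg/kg → 0.0042 × 11000 / 9.8 = 4.71 mm
Layer 590–300 hPa: Δp = 290 hPa = 29000 Pa, q̄ = 0.0022 kg/kg → 0.0022 × 29000 / 9.8 = 6.51 mm
PW = 27.52 + 4.71 + 6.51 = 38.74 ≈ 38.7 mm.

PW ≈ 38.7 mm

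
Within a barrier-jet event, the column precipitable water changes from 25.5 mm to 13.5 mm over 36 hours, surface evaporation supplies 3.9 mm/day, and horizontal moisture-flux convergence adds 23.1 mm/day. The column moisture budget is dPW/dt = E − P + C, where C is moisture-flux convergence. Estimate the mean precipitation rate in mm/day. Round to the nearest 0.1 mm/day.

P ≈ 35.0 mm/day

dPW/dt = (13.5 − 25.5) mm / (36/24 day) = -8.000 mm/day.
P = E + C − dPW/dt = 3.9 + (23.1) − (-8.000) = 35.0 mm/day.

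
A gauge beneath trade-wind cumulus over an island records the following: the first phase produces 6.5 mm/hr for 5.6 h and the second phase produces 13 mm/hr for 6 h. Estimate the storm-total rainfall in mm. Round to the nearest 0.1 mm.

total ≈ 114.4 mm

Total = Σ Rᵢ Δtᵢ = 6.5 × 5.6 + 13 × 6
      = 36.4 + 78 = 114.4 mm.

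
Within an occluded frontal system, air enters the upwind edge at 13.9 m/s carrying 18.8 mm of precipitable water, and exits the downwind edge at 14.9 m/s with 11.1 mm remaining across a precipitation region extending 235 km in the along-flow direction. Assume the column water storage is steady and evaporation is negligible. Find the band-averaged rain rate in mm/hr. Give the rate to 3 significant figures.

Column moisture flux per unit crosswind length is F = V × PW.
Inflow: F_in = 13.9 × 18.8 = 261.32 mm·m/s
Outflow: F_out = 14.9 × 11.1 = 165.39 mm·m/s
Steady-state rate R = (F_in − F_out)/L = (261.32 − 165.39) / 235000 m = 4.082e-04 mm/s.
R = 4.082e-04 × 3600 = 1.47 mm/hr.

R ≈ 1.47 mm/hr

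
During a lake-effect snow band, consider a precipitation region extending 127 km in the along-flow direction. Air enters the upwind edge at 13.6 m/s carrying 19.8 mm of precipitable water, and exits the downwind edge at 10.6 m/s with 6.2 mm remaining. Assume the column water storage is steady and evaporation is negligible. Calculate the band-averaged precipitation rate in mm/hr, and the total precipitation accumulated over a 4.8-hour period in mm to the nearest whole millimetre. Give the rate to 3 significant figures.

R ≈ 5.77 mm/hr; total ≈ 28 mm

Column moisture flux per unit crosswind length is F = V × PW.
Inflow: F_in = 13.6 × 19.8 = 269.28 mm·m/s
Outflow: F_out = 10.6 × 6.2 = 65.72 mm·m/s
Steady-state rate R = (F_in − F_out)/L = (269.28 − 65.72) / 127000 m = 1.603e-03 mm/s.
R = 1.603e-03 × 3600 = 5.77 mm/hr.
Over 4.8 h: total = 5.77 × 4.8 = 27.696 ≈ 28 mm.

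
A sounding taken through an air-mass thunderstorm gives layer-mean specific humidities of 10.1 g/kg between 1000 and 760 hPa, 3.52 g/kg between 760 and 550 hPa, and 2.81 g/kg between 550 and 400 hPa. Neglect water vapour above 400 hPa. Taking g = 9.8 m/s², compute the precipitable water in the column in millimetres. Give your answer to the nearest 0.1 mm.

Precipitable water is the column-integrated vapour mass per unit area: PW = (1/g) Σ q̄ Δp, with q in kg/kg and Δp in Pa (1 kg/m² of water = 1 mm).
Layer 1000–760 hPa: Δp = 240 hPa = 24000 Pa, q̄ = 0.0101 kg/kg → 0.0101 × 24000 / 9.8 = 24.73 mm
Layer 760–550 hPa: Δp = 210 hPa = 21000 Pa, q̄ = 0.00352 kg/kg → 0.00352 × 21000 / 9.8 = 7.54 mm
Layer 550–400 hPa: Δp = 150 hPa = 15000 Pa, q̄ = 0.00281 kg/kg → 0.00281 × 15000 / 9.8 = 4.30 mm
PW = 24.73 + 7.54 + 4.30 = 36.57 ≈ 36.6 mm.

PW ≈ 36.6 mm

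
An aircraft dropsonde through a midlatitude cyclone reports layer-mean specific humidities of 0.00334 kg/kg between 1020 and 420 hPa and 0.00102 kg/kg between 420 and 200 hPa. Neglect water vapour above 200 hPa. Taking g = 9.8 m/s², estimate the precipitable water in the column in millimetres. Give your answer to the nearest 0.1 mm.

Precipitable water is the column-integrated vapour mass per unit area: PW = (1/g) Σ q̄ Δp, with q in kg/kg and Δp in Pa (1 kg/m² of water = 1 mm).
Layer 1020–420 hPa: Δp = 600 hPa = 60000 Pa, q̄ = 0.00334 kg/kg → 0.00334 × 60000 / 9.8 = 20.45 mm
Layer 420–200 hPa: Δp = 220 hPa = 22000 Pa, q̄ = 0.00102 kg/kg → 0.00102 × 22000 / 9.8 = 2.29 mm
PW = 20.45 + 2.29 = 22.74 ≈ 22.7 mm.

PW ≈ 22.7 mm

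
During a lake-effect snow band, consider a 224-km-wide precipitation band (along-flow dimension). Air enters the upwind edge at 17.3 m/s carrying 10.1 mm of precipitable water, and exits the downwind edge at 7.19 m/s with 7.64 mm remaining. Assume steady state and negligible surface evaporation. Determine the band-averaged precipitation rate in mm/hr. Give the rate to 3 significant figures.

R ≈ 1.93 mm/hr

Column moisture flux per unit crosswind length is F = V × PW.
Inflow: F_in = 17.3 × 10.1 = 174.73 mm·m/s
Outflow: F_out = 7.19 × 7.64 = 54.9316 mm·m/s
Steady-state rate R = (F_in − F_out)/L = (174.73 − 54.9316) / 224000 m = 5.348e-04 mm/s.
R = 5.348e-04 × 3600 = 1.93 mm/hr.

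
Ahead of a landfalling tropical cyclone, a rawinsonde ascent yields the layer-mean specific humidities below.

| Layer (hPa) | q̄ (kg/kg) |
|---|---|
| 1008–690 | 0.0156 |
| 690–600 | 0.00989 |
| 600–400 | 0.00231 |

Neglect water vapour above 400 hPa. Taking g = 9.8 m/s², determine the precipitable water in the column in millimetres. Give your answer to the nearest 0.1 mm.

Precipitable water is the column-integrated vapour mass per unit area: PW = (1/g) Σ q̄ Δp, with q in kg/kg and Δp in Pa (1 kg/m² of water = 1 mm).
Layer 1008–690 hPa: Δp = 318 hPa = 31800 Pa, q̄ = 0.0156 kg/kg → 0.0156 × 31800 / 9.8 = 50.62 mm
Layer 690–600 hPa: Δp = 90 hPa = 9000 Pa, q̄ = 0.00989 kg/kg → 0.00989 × 9000 / 9.8 = 9.08 mm
Layer 600–400 hPa: Δp = 200 hPa = 20000 Pa, q̄ = 0.00231 kg/kg → 0.00231 × 20000 / 9.8 = 4.71 mm
PW = 50.62 + 9.08 + 4.71 = 64.41 ≈ 64.4 mm.

PW ≈ 64.4 mm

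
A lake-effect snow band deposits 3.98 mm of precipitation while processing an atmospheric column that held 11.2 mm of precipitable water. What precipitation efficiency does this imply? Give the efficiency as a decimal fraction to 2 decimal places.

ε = precipitation / PW = 3.98 / 11.2 = 0.36.

ε ≈ 0.36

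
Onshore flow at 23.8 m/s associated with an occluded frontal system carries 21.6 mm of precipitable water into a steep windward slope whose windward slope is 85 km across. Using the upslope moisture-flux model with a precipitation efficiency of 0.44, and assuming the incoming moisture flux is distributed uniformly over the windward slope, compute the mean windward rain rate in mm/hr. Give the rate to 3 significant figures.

Incoming column moisture flux per unit ridge length: F = V × PW = 23.8 × 21.6 = 514.08 mm·m/s.
Spread over the 85 km slope with efficiency ε = 0.44: R = ε·F/W = 0.44 × 514.08 / 85000 m = 2.661e-03 mm/s.
R = 2.661e-03 × 3600 = 9.58 mm/hr.

R ≈ 9.58 mm/hr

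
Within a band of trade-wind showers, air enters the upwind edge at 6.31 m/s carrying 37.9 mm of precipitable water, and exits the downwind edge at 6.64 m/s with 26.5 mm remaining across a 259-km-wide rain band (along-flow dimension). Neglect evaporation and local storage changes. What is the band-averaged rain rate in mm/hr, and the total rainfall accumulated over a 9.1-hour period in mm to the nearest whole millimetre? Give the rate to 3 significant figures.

R ≈ 0.878 mm/hr; total ≈ 8 mm

Column moisture flux per unit crosswind length is F = V × PW.
Inflow: F_in = 6.31 × 37.9 = 239.149 mm·m/s
Outflow: F_out = 6.64 × 26.5 = 175.96 mm·m/s
Steady-state rate R = (F_in − F_out)/L = (239.149 − 175.96) / 259000 m = 2.440e-04 mm/s.
R = 2.440e-04 × 3600 = 0.878 mm/hr.
Over 9.1 h: total = 0.878 × 9.1 = 7.9898 ≈ 8 mm.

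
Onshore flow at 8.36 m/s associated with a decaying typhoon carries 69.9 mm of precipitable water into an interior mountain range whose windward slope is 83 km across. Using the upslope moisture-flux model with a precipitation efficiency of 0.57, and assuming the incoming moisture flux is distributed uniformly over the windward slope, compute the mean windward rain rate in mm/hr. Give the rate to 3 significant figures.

R ≈ 14.4 mm/hr

Incoming column moisture flux per unit ridge length: F = V × PW = 8.36 × 69.9 = 584.364 mm·m/s.
Spread over the 83 km slope with efficiency ε = 0.57: R = ε·F/W = 0.57 × 584.364 / 83000 m = 4.013e-03 mm/s.
R = 4.013e-03 × 3600 = 14.4 mm/hr.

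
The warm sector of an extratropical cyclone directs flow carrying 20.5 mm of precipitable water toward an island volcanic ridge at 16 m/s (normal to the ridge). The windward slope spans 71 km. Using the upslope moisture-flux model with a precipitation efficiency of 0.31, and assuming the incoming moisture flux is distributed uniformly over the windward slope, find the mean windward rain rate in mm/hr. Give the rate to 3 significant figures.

Incoming column moisture flux per unit ridge length: F = V × PW = 16 × 20.5 = 328 mm·m/s.
Spread over the 71 km slope with efficiency ε = 0.31: R = ε·F/W = 0.31 × 328 / 71000 m = 1.432e-03 mm/s.
R = 1.432e-03 × 3600 = 5.16 mm/hr.

R ≈ 5.16 mm/hr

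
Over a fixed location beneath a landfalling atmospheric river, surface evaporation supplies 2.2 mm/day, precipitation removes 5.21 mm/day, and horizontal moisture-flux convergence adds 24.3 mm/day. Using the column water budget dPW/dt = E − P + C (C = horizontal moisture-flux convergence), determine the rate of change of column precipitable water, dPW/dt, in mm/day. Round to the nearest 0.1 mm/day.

dPW/dt = E − P + C = 2.2 − 5.21 + (24.3) = 21.3 mm/day.

dPW/dt ≈ 21.3 mm/day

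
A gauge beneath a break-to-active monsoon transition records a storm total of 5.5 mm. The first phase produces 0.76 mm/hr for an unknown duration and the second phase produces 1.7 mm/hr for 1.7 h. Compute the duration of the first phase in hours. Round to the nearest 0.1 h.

duration ≈ 3.4 h

Known phases: 1.7 × 1.7 = 2.89 mm.
Remaining depth = 5.5 − 2.89 = 2.61 mm.
Duration = 2.61 / 0.76 = 3.4 h.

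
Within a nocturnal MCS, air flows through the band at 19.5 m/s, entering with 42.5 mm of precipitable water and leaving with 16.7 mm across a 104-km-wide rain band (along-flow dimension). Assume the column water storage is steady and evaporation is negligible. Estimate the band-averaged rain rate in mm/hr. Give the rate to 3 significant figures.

R ≈ 17.4 mm/hr

Column moisture flux per unit crosswind length is F = V × PW.
Inflow: F_in = 19.5 × 42.5 = 828.75 mm·m/s
Outflow: F_out = 19.5 × 16.7 = 325.65 mm·m/s
Steady-state rate R = (F_in − F_out)/L = (828.75 − 325.65) / 104000 m = 4.837e-03 mm/s.
R = 4.837e-03 × 3600 = 17.4 mm/hr.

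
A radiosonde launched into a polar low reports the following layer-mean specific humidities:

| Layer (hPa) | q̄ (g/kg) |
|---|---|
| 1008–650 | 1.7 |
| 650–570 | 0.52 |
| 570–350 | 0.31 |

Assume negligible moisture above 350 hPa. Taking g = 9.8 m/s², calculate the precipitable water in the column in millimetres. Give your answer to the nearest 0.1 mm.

Precipitable water is the column-integrated vapour mass per unit area: PW = (1/g) Σ q̄ Δp, with q in kg/kg and Δp in Pa (1 kg/m² of water = 1 mm).
Layer 1008–650 hPa: Δp = 358 hPa = 35800 Pa, q̄ = 0.0017 kg/kg → 0.0017 × 35800 / 9.8 = 6.21 mm
Layer 650–570 hPa: Δp = 80 hPa = 8000 Pa, q̄ = 0.00052 kg/kg → 0.00052 × 8000 / 9.8 = 0.42 mm
Layer 570–350 hPa: Δp = 220 hPa = 22000 Pa, q̄ = 0.00031 kg/kg → 0.00031 × 22000 / 9.8 = 0.70 mm
PW = 6.21 + 0.42 + 0.70 = 7.33 ≈ 7.3 mm.

PW ≈ 7.3 mm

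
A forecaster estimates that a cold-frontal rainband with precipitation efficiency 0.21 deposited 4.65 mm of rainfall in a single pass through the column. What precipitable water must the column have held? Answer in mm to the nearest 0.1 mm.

PW ≈ 22.1 mm

PW = rainfall / ε = 4.65 / 0.21 = 22.1 mm.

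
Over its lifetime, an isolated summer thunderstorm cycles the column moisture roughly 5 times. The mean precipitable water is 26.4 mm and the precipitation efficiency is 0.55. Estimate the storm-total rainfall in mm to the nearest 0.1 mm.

Each cycle deposits ε × PW = 0.55 × 26.4 = 14.52 mm.
Over 5 cycles: 5 × 14.52 = 72.6 mm.

rainfall ≈ 72.6 mm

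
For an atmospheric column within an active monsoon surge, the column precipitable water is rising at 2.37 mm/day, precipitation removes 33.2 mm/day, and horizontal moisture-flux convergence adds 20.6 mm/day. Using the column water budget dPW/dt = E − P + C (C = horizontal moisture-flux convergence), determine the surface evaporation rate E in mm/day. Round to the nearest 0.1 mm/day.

dPW/dt = +2.37 mm/day.
E = dPW/dt + P − C = (+2.37) + 33.2 − (20.6) = 15.0 mm/day.

E ≈ 15.0 mm/day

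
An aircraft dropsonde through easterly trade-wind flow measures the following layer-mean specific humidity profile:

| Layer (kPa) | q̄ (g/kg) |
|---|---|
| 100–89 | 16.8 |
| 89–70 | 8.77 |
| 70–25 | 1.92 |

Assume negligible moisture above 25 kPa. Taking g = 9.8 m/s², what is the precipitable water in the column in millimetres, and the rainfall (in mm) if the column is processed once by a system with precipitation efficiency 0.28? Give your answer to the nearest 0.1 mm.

PW ≈ 44.7 mm; rainfall ≈ 12.5 mm

Precipitable water is the column-integrated vapour mass per unit area: PW = (1/g) Σ q̄ Δp, with q in kg/kg and Δp in Pa (1 kg/m² of water = 1 mm).
Layer 100–89 kPa: Δp = 110 hPa = 11000 Pa, q̄ = 0.0168 kg/kg → 0.0168 × 11000 / 9.8 = 18.86 mm
Layer 89–70 kPa: Δp = 190 hPa = 19000 Pa, q̄ = 0.00877 kg/kg → 0.00877 × 19000 / 9.8 = 17.00 mm
Layer 70–25 kPa: Δp = 450 hPa = 45000 Pa, q̄ = 0.00192 kg/kg → 0.00192 × 45000 / 9.8 = 8.82 mm
PW = 18.86 + 17.00 + 8.82 = 44.68 ≈ 44.7 mm.
Rainfall = ε × PW = 0.28 × 44.7 = 12.5 mm.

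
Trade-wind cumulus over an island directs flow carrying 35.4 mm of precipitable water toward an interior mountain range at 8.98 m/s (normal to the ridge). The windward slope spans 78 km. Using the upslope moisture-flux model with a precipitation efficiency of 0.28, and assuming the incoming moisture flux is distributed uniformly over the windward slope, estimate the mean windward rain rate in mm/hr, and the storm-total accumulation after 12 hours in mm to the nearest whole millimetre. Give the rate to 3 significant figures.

Incoming column moisture flux per unit ridge length: F = V × PW = 8.98 × 35.4 = 317.892 mm·m/s.
Spread over the 78 km slope with efficiency ε = 0.28: R = ε·F/W = 0.28 × 317.892 / 78000 m = 1.141e-03 mm/s.
R = 1.141e-03 × 3600 = 4.11 mm/hr.
Over 12 h: total = 4.11 × 12 = 49.32 ≈ 49 mm.

R ≈ 4.11 mm/hr; total ≈ 49 mm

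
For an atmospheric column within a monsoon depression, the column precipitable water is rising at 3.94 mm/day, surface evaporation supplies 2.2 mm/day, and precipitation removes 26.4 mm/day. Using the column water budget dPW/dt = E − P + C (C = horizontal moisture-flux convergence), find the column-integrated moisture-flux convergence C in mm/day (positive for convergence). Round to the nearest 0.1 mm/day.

dPW/dt = +3.94 mm/day.
C = dPW/dt − E + P = (+3.94) − 2.2 + 26.4 = 28.1 mm/day.

C ≈ 28.1 mm/day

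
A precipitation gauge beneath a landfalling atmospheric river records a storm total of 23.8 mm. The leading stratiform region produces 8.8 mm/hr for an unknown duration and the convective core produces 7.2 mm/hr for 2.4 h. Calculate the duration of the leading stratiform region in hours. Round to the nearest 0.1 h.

Known phases: 7.2 × 2.4 = 17.28 mm.
Remaining depth = 23.8 − 17.28 = 6.52 mm.
Duration = 6.52 / 8.8 = 0.7 h.

duration ≈ 0.7 h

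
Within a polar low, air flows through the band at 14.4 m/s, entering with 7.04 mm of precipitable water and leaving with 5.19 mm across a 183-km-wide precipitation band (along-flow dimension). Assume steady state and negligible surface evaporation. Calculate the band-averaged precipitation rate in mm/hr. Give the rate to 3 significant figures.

Column moisture flux per unit crosswind length is F = V × PW.
Inflow: F_in = 14.4 × 7.04 = 101.376 mm·m/s
Outflow: F_out = 14.4 × 5.19 = 74.736 mm·m/s
Steady-state rate R = (F_in − F_out)/L = (101.376 − 74.736) / 183000 m = 1.456e-04 mm/s.
R = 1.456e-04 × 3600 = 0.524 mm/hr.

R ≈ 0.524 mm/hr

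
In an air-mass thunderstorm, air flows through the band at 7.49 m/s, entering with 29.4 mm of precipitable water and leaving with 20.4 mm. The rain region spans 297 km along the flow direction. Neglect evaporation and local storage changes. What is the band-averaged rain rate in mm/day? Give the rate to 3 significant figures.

Column moisture flux per unit crosswind length is F = V × PW.
Inflow: F_in = 7.49 × 29.4 = 220.206 mm·m/s
Outflow: F_out = 7.49 × 20.4 = 152.796 mm·m/s
Steady-state rate R = (F_in − F_out)/L = (220.206 − 152.796) / 297000 m = 2.270e-04 mm/s.
R = 2.270e-04 × 3600 × 24 = 19.6 mm/day.

R ≈ 19.6 mm/day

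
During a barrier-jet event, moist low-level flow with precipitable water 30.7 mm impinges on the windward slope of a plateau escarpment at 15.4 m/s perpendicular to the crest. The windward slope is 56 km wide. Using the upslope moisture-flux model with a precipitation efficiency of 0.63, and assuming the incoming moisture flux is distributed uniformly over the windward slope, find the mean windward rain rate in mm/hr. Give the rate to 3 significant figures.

R ≈ 19.1 mm/hr

Incoming column moisture flux per unit ridge length: F = V × PW = 15.4 × 30.7 = 472.78 mm·m/s.
Spread over the 56 km slope with efficiency ε = 0.63: R = ε·F/W = 0.63 × 472.78 / 56000 m = 5.319e-03 mm/s.
R = 5.319e-03 × 3600 = 19.1 mm/hr.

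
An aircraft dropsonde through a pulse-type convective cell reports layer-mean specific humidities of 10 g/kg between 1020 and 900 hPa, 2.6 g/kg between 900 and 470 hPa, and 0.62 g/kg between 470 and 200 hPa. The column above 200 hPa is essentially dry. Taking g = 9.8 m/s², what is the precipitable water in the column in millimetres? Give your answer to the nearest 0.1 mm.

Precipitable water is the column-integrated vapour mass per unit area: PW = (1/g) Σ q̄ Δp, with q in kg/kg and Δp in Pa (1 kg/m² of water = 1 mm).
Layer 1020–900 hPa: Δp = 120 hPa = 12000 Pa, q̄ = 0.01 kg/kg → 0.01 × 12000 / 9.8 = 12.24 mm
Layer 900–470 hPa: Δp = 430 hPa = 43000 Pa, q̄ = 0.0026 kg/kg → 0.0026 × 43000 / 9.8 = 11.41 mm
Layer 470–200 hPa: Δp = 270 hPa = 27000 Pa, q̄ = 0.00062 kg/kg → 0.00062 × 27000 / 9.8 = 1.71 mm
PW = 12.24 + 11.41 + 1.71 = 25.36 ≈ 25.4 mm.

PW ≈ 25.4 mm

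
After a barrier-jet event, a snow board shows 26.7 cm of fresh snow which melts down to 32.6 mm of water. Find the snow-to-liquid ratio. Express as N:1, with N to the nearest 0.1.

Ratio = snow depth / SWE = 267 mm / 32.6 mm = 8.2, i.e. 8.2:1.

ratio ≈ 8.2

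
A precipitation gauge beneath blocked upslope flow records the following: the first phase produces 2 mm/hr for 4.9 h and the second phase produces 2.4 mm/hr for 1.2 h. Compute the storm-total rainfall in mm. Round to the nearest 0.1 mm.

Total = Σ Rᵢ Δtᵢ = 2 × 4.9 + 2.4 × 1.2
      = 9.8 + 2.88 = 12.7 mm.

total ≈ 12.7 mm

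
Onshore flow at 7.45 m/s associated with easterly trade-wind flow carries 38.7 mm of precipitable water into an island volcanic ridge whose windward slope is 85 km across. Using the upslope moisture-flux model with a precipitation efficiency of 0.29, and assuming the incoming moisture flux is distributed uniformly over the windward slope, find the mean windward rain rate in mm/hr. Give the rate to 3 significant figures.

Incoming column moisture flux per unit ridge length: F = V × PW = 7.45 × 38.7 = 288.315 mm·m/s.
Spread over the 85 km slope with efficiency ε = 0.29: R = ε·F/W = 0.29 × 288.315 / 85000 m = 9.837e-04 mm/s.
R = 9.837e-04 × 3600 = 3.54 mm/hr.

R ≈ 3.54 mm/hr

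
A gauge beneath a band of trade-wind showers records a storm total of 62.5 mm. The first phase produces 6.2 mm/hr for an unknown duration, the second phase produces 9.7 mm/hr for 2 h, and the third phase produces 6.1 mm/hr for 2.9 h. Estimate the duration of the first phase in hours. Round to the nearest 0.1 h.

Known phases: 9.7 × 2 + 6.1 × 2.9 = 19.4 + 17.69 = 37.09 mm.
Remaining depth = 62.5 − 37.09 = 25.41 mm.
Duration = 25.41 / 6.2 = 4.1 h.

duration ≈ 4.1 h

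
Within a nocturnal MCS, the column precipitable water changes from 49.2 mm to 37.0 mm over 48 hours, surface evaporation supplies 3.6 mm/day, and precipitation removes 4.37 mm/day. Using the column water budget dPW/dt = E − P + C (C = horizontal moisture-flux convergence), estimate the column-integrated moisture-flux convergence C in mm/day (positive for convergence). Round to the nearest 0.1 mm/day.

dPW/dt = (37.0 − 49.2) mm / (48/24 day) = -6.100 mm/day.
C = dPW/dt − E + P = (-6.100) − 3.6 + 4.37 = -5.3 mm/day.

C ≈ -5.3 mm/day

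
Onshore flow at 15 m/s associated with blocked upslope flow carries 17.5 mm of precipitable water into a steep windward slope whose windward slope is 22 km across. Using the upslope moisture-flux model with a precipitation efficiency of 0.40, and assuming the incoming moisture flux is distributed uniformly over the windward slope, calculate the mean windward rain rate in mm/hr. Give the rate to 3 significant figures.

Incoming column moisture flux per unit ridge length: F = V × PW = 15 × 17.5 = 262.5 mm·m/s.
Spread over the 22 km slope with efficiency ε = 0.40: R = ε·F/W = 0.40 × 262.5 / 22000 m = 4.773e-03 mm/s.
R = 4.773e-03 × 3600 = 17.2 mm/hr.

R ≈ 17.2 mm/hr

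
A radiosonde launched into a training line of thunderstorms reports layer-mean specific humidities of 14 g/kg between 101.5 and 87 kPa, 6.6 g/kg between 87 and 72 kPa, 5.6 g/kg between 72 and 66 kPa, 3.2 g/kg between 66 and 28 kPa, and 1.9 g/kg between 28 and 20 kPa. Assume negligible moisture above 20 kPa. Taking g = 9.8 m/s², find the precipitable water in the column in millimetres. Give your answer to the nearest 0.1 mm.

PW ≈ 48.2 mm

Precipitable water is the column-integrated vapour mass per unit area: PW = (1/g) Σ q̄ Δp, with q in kg/kg and Δp in Pa (1 kg/m² of water = 1 mm).
Layer 101.5–87 kPa: Δp = 145 hPa = 14500 Pa, q̄ = 0.014 kg/kg → 0.014 × 14500 / 9.8 = 20.71 mm
Layer 87–72 kPa: Δp = 150 hPa = 15000 Pa, q̄ = 0.0066 kg/kg → 0.0066 × 15000 / 9.8 = 10.10 mm
Layer 72–66 kPa: Δp = 60 hPa = 6000 Pa, q̄ = 0.0056 kg/kg → 0.0056 × 6000 / 9.8 = 3.43 mm
Layer 66–28 kPa: Δp = 380 hPa = 38000 Pa, q̄ = 0.0032 kg/kg → 0.0032 × 38000 / 9.8 = 12.41 mm
Layer 28–20 kPa: Δp = 80 hPa = 8000 Pa, q̄ = 0.0019 kg/kg → 0.0019 × 8000 / 9.8 = 1.55 mm
PW = 20.71 + 10.10 + 3.43 + 12.41 + 1.55 = 48.20 ≈ 48.2 mm.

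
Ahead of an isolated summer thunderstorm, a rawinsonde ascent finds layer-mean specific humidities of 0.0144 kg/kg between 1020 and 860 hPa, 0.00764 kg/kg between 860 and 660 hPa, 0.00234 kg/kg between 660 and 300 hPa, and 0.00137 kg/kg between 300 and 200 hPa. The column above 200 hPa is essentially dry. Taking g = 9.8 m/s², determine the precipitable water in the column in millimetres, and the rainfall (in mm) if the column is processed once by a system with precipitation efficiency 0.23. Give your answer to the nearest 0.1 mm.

PW ≈ 49.1 mm; rainfall ≈ 11.3 mm

Precipitable water is the column-integrated vapour mass per unit area: PW = (1/g) Σ q̄ Δp, with q in kg/kg and Δp in Pa (1 kg/m² of water = 1 mm).
Layer 1020–860 hPa: Δp = 160 hPa = 16000 Pa, q̄ = 0.0144 kg/kg → 0.0144 × 16000 / 9.8 = 23.51 mm
Layer 860–660 hPa: Δp = 200 hPa = 20000 Pa, q̄ = 0.00764 kg/kg → 0.00764 × 20000 / 9.8 = 15.59 mm
Layer 660–300 hPa: Δp = 360 hPa = 36000 Pa, q̄ = 0.00234 kg/kg → 0.00234 × 36000 / 9.8 = 8.60 mm
Layer 300–200 hPa: Δp = 100 hPa = 10000 Pa, q̄ = 0.00137 kg/kg → 0.00137 × 10000 / 9.8 = 1.40 mm
PW = 23.51 + 15.59 + 8.60 + 1.40 = 49.10 ≈ 49.1 mm.
Rainfall = ε × PW = 0.23 × 49.1 = 11.3 mm.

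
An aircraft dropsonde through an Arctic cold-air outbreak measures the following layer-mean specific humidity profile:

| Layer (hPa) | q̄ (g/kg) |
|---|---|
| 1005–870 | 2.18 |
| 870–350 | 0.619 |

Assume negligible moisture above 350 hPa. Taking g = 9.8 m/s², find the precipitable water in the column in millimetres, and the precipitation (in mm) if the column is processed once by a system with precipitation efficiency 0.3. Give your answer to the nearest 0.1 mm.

PW ≈ 6.3 mm; precipitation ≈ 1.9 mm

Precipitable water is the column-integrated vapour mass per unit area: PW = (1/g) Σ q̄ Δp, with q in kg/kg and Δp in Pa (1 kg/m² of water = 1 mm).
Layer 1005–870 hPa: Δp = 135 hPa = 13500 Pa, q̄ = 0.00218 kg/kg → 0.00218 × 13500 / 9.8 = 3.00 mm
Layer 870–350 hPa: Δp = 520 hPa = 52000 Pa, q̄ = 0.000619 kg/kg → 0.000619 × 52000 / 9.8 = 3.28 mm
PW = 3.00 + 3.28 = 6.28 ≈ 6.3 mm.
Precipitation = ε × PW = 0.3 × 6.3 = 1.9 mm.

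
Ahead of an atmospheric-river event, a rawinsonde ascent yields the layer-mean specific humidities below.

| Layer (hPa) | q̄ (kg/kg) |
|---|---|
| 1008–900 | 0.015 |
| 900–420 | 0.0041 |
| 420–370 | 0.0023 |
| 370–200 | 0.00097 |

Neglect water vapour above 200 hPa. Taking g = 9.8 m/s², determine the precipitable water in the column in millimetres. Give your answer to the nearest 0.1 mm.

PW ≈ 39.5 mm

Precipitable water is the column-integrated vapour mass per unit area: PW = (1/g) Σ q̄ Δp, with q in kg/kg and Δp in Pa (1 kg/m² of water = 1 mm).
Layer 1008–900 hPa: Δp = 108 hPa = 10800 Pa, q̄ = 0.015 kg/kg → 0.015 × 10800 / 9.8 = 16.53 mm
Layer 900–420 hPa: Δp = 480 hPa = 48000 Pa, q̄ = 0.0041 kg/kg → 0.0041 × 48000 / 9.8 = 20.08 mm
Layer 420–370 hPa: Δp = 50 hPa = 5000 Pa, q̄ = 0.0023 kg/kg → 0.0023 × 5000 / 9.8 = 1.17 mm
Layer 370–200 hPa: Δp = 170 hPa = 17000 Pa, q̄ = 0.00097 kg/kg → 0.00097 × 17000 / 9.8 = 1.68 mm
PW = 16.53 + 20.08 + 1.17 + 1.68 = 39.46 ≈ 39.5 mm.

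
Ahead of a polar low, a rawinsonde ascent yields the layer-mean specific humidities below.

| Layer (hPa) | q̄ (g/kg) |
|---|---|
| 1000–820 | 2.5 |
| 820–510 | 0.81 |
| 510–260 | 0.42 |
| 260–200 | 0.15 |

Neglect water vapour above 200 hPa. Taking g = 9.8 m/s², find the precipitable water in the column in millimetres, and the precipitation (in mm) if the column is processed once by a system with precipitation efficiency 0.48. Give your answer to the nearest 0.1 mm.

PW ≈ 8.3 mm; precipitation ≈ 4.0 mm

Precipitable water is the column-integrated vapour mass per unit area: PW = (1/g) Σ q̄ Δp, with q in kg/kg and Δp in Pa (1 kg/m² of water = 1 mm).
Layer 1000–820 hPa: Δp = 180 hPa = 18000 Pa, q̄ = 0.0025 kg/kg → 0.0025 × 18000 / 9.8 = 4.59 mm
Layer 820–510 hPa: Δp = 310 hPa = 31000 Pa, q̄ = 0.00081 kg/kg → 0.00081 × 31000 / 9.8 = 2.56 mm
Layer 510–260 hPa: Δp = 250 hPa = 25000 Pa, q̄ = 0.00042 kg/kg → 0.00042 × 25000 / 9.8 = 1.07 mm
Layer 260–200 hPa: Δp = 60 hPa = 6000 Pa, q̄ = 0.00015 kg/kg → 0.00015 × 6000 / 9.8 = 0.09 mm
PW = 4.59 + 2.56 + 1.07 + 0.09 = 8.31 ≈ 8.3 mm.
Precipitation = ε × PW = 0.48 × 8.3 = 4.0 mm.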